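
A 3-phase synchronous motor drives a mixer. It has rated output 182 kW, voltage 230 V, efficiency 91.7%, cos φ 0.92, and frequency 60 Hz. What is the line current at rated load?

542 A

P_out = 182 kW = 182000 W
P_in = P_out / η = 182000 / 0.917 = 198473 W
I_L = P_in / (√3·V_L·cosφ) = 198473 / (1.732 × 230 × 0.92) = 542 A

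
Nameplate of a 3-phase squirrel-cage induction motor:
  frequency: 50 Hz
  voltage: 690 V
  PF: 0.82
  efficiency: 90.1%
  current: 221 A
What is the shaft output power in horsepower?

P_in = √3·V·I·cosφ = 1.732 × 690 × 221 × 0.82 = 216572 W
P_out = η·P_in = 0.901 × 216572 = 195131 W
= 195131/746 = 262 HP

262 HP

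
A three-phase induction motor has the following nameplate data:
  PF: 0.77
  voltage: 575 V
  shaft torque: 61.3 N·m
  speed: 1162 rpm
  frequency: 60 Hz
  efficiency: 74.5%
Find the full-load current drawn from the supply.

ω = 2π×1162/60 = 121.7 rad/s; P_out = τω = 61.3 × 121.7 = 7460 W
P_in = P_out / η = 7460 / 0.745 = 10013 W
I_L = P_in / (√3·V_L·cosφ) = 10013 / (1.732 × 575 × 0.77) = 13.1 A

13.1 A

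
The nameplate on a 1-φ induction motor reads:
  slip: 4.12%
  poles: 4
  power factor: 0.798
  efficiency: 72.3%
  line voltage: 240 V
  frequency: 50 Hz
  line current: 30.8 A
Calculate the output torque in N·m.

28.3 N·m

P_in = V·I·cosφ = 240 × 30.8 × 0.798 = 5899 W
P_out = η·P_in = 0.723 × 5899 = 4265 W
n_s = 120×50/4 = 1500 rpm; n = 1500×(1−0.0412) = 1438 rpm
ω = 2π×1438/60 = 150.6 rad/s
τ = P_out/ω = 4265/150.6 = 28.3 N·m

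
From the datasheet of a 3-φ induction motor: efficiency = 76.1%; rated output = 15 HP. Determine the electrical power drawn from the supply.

P_out = 15 × 746 = 11190 W
P_in = P_out/η = 11190/0.761 = 14704 W = 14.7 kW

14.7 kW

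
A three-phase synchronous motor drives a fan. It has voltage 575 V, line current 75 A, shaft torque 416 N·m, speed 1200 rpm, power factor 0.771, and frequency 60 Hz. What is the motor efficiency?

ω = 2π × 1200/60 = 125.7 rad/s; P_out = τω = 416 × 125.7 = 52291 W
P_in = √3·V_L·I_L·cosφ = 1.732 × 575 × 75 × 0.771 = 57588 W
η = P_out / P_in = 52291 / 57588 = 0.908 = 90.8%

90.8 %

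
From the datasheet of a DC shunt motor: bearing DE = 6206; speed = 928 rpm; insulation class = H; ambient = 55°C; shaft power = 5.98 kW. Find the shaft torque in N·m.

61.5 N·m

ω = 2π × 928/60 = 97.18 rad/s
τ = P/ω = 5980/97.18 = 61.5 N·m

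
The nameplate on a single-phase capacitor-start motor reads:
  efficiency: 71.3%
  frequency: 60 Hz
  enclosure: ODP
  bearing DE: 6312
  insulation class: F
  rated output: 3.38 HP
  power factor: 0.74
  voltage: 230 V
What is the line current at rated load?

P_out = 3.38 × 746 = 2521 W
P_in = P_out / η = 2521 / 0.713 = 3536 W
I = P_in / (V·cosφ) = 3536 / (230 × 0.74) = 20.8 A

20.8 A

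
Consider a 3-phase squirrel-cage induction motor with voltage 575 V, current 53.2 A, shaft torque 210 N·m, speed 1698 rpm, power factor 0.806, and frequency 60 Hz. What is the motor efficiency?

87.4 %

ω = 2π × 1698/60 = 177.8 rad/s; P_out = τω = 210 × 177.8 = 37338 W
P_in = √3·V_L·I_L·cosφ = 1.732 × 575 × 53.2 × 0.806 = 42703 W
η = P_out / P_in = 37338 / 42703 = 0.874 = 87.4%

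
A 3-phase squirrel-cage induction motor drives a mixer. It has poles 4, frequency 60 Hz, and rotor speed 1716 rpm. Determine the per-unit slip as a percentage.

n_s = 120f/p = 120×60/4 = 1800 rpm
s = (n_s − n)/n_s = (1800 − 1716)/1800 = 0.0467

4.67 %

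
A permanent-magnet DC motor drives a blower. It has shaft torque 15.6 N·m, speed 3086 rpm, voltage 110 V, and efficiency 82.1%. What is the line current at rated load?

55.8 A

ω = 2π×3086/60 = 323.2 rad/s; P_out = τω = 15.6 × 323.2 = 5042 W
P_in = P_out / η = 5042 / 0.821 = 6141 W
I = P_in / V = 6141 / 110 = 55.8 A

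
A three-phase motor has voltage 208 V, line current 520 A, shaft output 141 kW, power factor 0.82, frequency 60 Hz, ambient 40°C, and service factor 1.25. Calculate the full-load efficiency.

P_out = 141 kW = 141000 W
P_in = √3·V_L·I_L·cosφ = 1.732 × 208 × 520 × 0.82 = 153613 W
η = P_out / P_in = 141000 / 153613 = 0.918 = 91.8%

91.8 %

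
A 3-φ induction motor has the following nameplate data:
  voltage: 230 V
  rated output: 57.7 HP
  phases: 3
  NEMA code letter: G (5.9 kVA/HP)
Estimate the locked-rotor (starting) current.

S_LR = 5.9 × 57.7 = 340.43 kVA
I_LR = S_LR/(√3·V_L) = 340430/(1.732×230) = 855 A

855 A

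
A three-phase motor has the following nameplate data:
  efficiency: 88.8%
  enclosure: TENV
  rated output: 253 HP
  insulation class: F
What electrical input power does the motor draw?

P_out = 253 × 746 = 188738 W
P_in = P_out/η = 188738/0.888 = 212543 W = 213 kW

213 kW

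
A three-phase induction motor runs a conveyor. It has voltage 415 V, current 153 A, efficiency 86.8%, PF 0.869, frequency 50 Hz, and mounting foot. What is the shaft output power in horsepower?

111 HP

P_in = √3·V·I·cosφ = 1.732 × 415 × 153 × 0.869 = 95567 W
P_out = η·P_in = 0.868 × 95567 = 82952 W
= 82952/746 = 111 HP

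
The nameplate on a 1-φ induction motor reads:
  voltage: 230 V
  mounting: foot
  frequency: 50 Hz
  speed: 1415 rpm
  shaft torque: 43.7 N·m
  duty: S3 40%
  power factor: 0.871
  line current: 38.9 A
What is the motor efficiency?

ω = 2π × 1415/60 = 148.2 rad/s; P_out = τω = 43.7 × 148.2 = 6476 W
P_in = V·I·cosφ = 230 × 38.9 × 0.871 = 7793 W
η = P_out / P_in = 6476 / 7793 = 0.831 = 83.1%

83.1 %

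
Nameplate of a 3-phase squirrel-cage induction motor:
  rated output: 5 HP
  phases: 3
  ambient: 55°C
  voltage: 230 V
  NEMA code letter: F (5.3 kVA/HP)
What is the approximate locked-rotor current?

66.5 A

S_LR = 5.3 × 5 = 26.5 kVA
I_LR = S_LR/(√3·V_L) = 26500/(1.732×230) = 66.5 A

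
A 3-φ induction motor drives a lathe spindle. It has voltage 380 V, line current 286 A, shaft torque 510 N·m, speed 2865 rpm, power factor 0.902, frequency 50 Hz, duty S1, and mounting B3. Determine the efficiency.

90.1 %

ω = 2π × 2865/60 = 300 rad/s; P_out = τω = 510 × 300 = 153000 W
P_in = √3·V_L·I_L·cosφ = 1.732 × 380 × 286 × 0.902 = 169787 W
η = P_out / P_in = 153000 / 169787 = 0.901 = 90.1%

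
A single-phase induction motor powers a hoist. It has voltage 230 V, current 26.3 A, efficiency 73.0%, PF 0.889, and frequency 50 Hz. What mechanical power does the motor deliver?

P_in = V·I·cosφ = 230 × 26.3 × 0.889 = 5378 W
P_out = η·P_in = 0.73 × 5378 = 3926 W

3.93 kW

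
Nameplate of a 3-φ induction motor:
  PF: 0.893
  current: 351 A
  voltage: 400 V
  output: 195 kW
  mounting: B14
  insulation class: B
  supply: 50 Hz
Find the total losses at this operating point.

P_in = √3·V·I·cosφ = 1.732×400×351×0.893 = 217153 W
P_out = 195000 W
Losses = P_in − P_out = 217153 − 195000 = 22153 W

22200 W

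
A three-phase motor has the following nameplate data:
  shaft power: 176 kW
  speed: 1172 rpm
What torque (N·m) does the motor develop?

1430 N·m

ω = 2π × 1172/60 = 122.7 rad/s
τ = P/ω = 176000/122.7 = 1430 N·m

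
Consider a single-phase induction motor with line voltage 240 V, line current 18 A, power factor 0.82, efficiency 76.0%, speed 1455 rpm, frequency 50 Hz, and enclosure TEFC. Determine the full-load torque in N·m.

P_in = V·I·cosφ = 240 × 18 × 0.82 = 3542 W
P_out = η·P_in = 0.76 × 3542 = 2692 W
n = 1455 rpm
ω = 2π×1455/60 = 152.4 rad/s
τ = P_out/ω = 2692/152.4 = 17.7 N·m

17.7 N·m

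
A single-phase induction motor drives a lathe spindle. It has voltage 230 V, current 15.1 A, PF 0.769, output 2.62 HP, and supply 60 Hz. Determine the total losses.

P_in = V·I·cosφ = 230×15.1×0.769 = 2671 W
P_out = 2.62×746 = 1955 W
Losses = P_in − P_out = 2671 − 1955 = 716 W

716 W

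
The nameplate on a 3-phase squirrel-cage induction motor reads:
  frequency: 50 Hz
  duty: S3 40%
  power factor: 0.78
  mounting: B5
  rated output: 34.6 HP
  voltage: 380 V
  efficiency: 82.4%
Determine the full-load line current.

61 A

P_out = 34.6 × 746 = 25812 W
P_in = P_out / η = 25812 / 0.824 = 31325 W
I_L = P_in / (√3·V_L·cosφ) = 31325 / (1.732 × 380 × 0.78) = 61 A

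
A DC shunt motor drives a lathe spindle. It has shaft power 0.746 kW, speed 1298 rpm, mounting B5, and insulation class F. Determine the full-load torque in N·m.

ω = 2π × 1298/60 = 135.9 rad/s
τ = P/ω = 746/135.9 = 5.49 N·m

5.49 N·m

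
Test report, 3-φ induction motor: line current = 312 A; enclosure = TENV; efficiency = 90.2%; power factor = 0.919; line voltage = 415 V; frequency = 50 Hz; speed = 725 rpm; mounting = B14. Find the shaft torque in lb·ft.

1810 lb·ft

P_in = √3·V·I·cosφ = 1.732 × 415 × 312 × 0.919 = 206094 W
P_out = η·P_in = 0.902 × 206094 = 185897 W
n = 725 rpm
ω = 2π×725/60 = 75.92 rad/s
τ = P_out/ω = 185897/75.92 = 2449 N·m
In lb·ft: 2449/1.356 = 1810 lb·ft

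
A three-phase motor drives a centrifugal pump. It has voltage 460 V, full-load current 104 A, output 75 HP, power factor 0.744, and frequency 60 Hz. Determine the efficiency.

90.8 %

P_out = 75 × 746 = 55950 W
P_in = √3·V_L·I_L·cosφ = 1.732 × 460 × 104 × 0.744 = 61647 W
η = P_out / P_in = 55950 / 61647 = 0.908 = 90.8%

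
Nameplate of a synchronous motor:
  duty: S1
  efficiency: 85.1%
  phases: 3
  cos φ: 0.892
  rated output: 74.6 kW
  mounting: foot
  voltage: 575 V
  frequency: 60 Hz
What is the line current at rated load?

P_out = 74.6 kW = 74600 W
P_in = P_out / η = 74600 / 0.851 = 87662 W
I_L = P_in / (√3·V_L·cosφ) = 87662 / (1.732 × 575 × 0.892) = 98.7 A

98.7 A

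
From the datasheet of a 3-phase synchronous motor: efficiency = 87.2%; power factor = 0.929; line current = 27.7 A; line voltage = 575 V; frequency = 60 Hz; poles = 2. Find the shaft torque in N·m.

P_in = √3·V·I·cosφ = 1.732 × 575 × 27.7 × 0.929 = 25628 W
P_out = η·P_in = 0.872 × 25628 = 22348 W
n = n_s = 120×60/2 = 3600 rpm (synchronous)
ω = 2π×3600/60 = 377 rad/s
τ = P_out/ω = 22348/377 = 59.3 N·m

59.3 N·m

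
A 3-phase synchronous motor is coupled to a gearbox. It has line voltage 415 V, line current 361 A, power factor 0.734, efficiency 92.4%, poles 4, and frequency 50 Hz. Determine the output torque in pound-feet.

P_in = √3·V·I·cosφ = 1.732 × 415 × 361 × 0.734 = 190458 W
P_out = η·P_in = 0.924 × 190458 = 175983 W
n = n_s = 120×50/4 = 1500 rpm (synchronous)
ω = 2π×1500/60 = 157.1 rad/s
τ = P_out/ω = 175983/157.1 = 1120 N·m
In lb·ft: 1120/1.356 = 826 lb·ft

826 lb·ft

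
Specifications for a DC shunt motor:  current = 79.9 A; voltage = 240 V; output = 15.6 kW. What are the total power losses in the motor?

3580 W

P_in = V·I = 240×79.9 = 19176 W
P_out = 15600 W
Losses = P_in − P_out = 19176 − 15600 = 3576 W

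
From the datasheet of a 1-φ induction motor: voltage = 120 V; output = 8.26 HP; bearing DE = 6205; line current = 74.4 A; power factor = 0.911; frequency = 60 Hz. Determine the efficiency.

75.8 %

P_out = 8.26 × 746 = 6162 W
P_in = V·I·cosφ = 120 × 74.4 × 0.911 = 8133 W
η = P_out / P_in = 6162 / 8133 = 0.758 = 75.8%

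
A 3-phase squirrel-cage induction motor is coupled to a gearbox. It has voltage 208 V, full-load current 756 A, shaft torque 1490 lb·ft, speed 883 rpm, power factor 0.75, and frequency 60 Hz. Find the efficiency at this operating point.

τ = 1490 lb·ft × 1.356 = 2020 N·m
ω = 2π × 883/60 = 92.47 rad/s; P_out = τω = 2020 × 92.47 = 186789 W
P_in = √3·V_L·I_L·cosφ = 1.732 × 208 × 756 × 0.75 = 204265 W
η = P_out / P_in = 186789 / 204265 = 0.914 = 91.4%

91.4 %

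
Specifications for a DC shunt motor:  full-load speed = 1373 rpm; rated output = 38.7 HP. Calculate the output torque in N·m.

201 N·m

P_out = 38.7 × 746 = 28870 W
ω = 2π × 1373/60 = 143.8 rad/s
τ = P_out/ω = 28870/143.8 = 201 N·m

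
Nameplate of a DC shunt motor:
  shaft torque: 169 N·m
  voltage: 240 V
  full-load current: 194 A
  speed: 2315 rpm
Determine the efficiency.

88.0 %

ω = 2π × 2315/60 = 242.4 rad/s; P_out = τω = 169 × 242.4 = 40966 W
P_in = V·I = 240 × 194 = 46560 W
η = P_out / P_in = 40966 / 46560 = 0.880 = 88.0%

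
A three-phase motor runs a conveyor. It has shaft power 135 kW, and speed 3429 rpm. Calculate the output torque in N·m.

ω = 2π × 3429/60 = 359.1 rad/s
τ = P/ω = 135000/359.1 = 376 N·m

376 N·m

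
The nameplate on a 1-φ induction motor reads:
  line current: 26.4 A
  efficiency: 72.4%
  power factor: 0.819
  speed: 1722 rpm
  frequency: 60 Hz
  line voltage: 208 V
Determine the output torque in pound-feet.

13.3 lb·ft

P_in = V·I·cosφ = 208 × 26.4 × 0.819 = 4497 W
P_out = η·P_in = 0.724 × 4497 = 3256 W
n = 1722 rpm
ω = 2π×1722/60 = 180.3 rad/s
τ = P_out/ω = 3256/180.3 = 18.06 N·m
In lb·ft: 18.06/1.356 = 13.3 lb·ft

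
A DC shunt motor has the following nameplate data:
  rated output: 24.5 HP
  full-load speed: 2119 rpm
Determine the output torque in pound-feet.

60.7 lb·ft

P_out = 24.5 × 746 = 18277 W
ω = 2π × 2119/60 = 221.9 rad/s
τ = P_out/ω = 18277/221.9 = 82.37 N·m
In lb·ft: 82.37/1.356 = 60.7 lb·ft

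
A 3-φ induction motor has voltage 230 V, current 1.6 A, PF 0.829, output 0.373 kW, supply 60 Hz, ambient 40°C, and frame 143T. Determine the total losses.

P_in = √3·V·I·cosφ = 1.732×230×1.6×0.829 = 528 W
P_out = 373 W
Losses = P_in − P_out = 528 − 373 = 155 W

155 W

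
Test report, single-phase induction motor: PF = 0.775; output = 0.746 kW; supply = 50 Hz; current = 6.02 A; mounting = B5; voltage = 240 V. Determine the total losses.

P_in = V·I·cosφ = 240×6.02×0.775 = 1120 W
P_out = 746 W
Losses = P_in − P_out = 1120 − 746 = 374 W

374 W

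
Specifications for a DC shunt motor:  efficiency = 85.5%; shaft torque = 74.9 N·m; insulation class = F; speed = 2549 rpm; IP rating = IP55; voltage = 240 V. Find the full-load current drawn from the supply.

97.4 A

ω = 2π×2549/60 = 266.9 rad/s; P_out = τω = 74.9 × 266.9 = 19991 W
P_in = P_out / η = 19991 / 0.855 = 23381 W
I = P_in / V = 23381 / 240 = 97.4 A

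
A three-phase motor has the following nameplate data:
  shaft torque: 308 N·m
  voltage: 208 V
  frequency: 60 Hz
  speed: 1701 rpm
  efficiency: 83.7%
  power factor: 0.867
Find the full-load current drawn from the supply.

ω = 2π×1701/60 = 178.1 rad/s; P_out = τω = 308 × 178.1 = 54855 W
P_in = P_out / η = 54855 / 0.837 = 65538 W
I_L = P_in / (√3·V_L·cosφ) = 65538 / (1.732 × 208 × 0.867) = 210 A

210 A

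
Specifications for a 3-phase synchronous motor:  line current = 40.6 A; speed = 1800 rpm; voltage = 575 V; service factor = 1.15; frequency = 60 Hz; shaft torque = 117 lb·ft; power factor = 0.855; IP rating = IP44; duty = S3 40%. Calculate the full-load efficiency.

τ = 117 lb·ft × 1.356 = 158.7 N·m
ω = 2π × 1800/60 = 188.5 rad/s; P_out = τω = 158.7 × 188.5 = 29915 W
P_in = √3·V_L·I_L·cosφ = 1.732 × 575 × 40.6 × 0.855 = 34571 W
η = P_out / P_in = 29915 / 34571 = 0.865 = 86.5%

86.5 %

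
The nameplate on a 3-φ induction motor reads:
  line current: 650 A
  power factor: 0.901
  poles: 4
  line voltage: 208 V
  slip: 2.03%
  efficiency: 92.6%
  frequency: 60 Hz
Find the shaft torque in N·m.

P_in = √3·V·I·cosφ = 1.732 × 208 × 650 × 0.901 = 210984 W
P_out = η·P_in = 0.926 × 210984 = 195371 W
n_s = 120×60/4 = 1800 rpm; n = 1800×(1−0.0203) = 1763 rpm
ω = 2π×1763/60 = 184.6 rad/s
τ = P_out/ω = 195371/184.6 = 1060 N·m

1060 N·m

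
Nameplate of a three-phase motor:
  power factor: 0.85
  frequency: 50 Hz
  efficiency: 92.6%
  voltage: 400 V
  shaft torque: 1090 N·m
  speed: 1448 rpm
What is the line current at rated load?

303 A

ω = 2π×1448/60 = 151.6 rad/s; P_out = τω = 1090 × 151.6 = 165244 W
P_in = P_out / η = 165244 / 0.926 = 178449 W
I_L = P_in / (√3·V_L·cosφ) = 178449 / (1.732 × 400 × 0.85) = 303 A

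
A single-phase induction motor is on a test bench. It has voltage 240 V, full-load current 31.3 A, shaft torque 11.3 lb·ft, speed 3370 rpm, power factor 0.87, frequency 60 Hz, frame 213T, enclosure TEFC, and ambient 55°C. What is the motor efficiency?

τ = 11.3 lb·ft × 1.356 = 15.32 N·m
ω = 2π × 3370/60 = 352.9 rad/s; P_out = τω = 15.32 × 352.9 = 5406 W
P_in = V·I·cosφ = 240 × 31.3 × 0.87 = 6535 W
η = P_out / P_in = 5406 / 6535 = 0.827 = 82.7%

82.7 %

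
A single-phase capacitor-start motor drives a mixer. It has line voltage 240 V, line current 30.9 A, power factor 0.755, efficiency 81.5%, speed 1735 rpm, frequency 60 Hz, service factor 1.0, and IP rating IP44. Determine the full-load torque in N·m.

P_in = V·I·cosφ = 240 × 30.9 × 0.755 = 5599 W
P_out = η·P_in = 0.815 × 5599 = 4563 W
n = 1735 rpm
ω = 2π×1735/60 = 181.7 rad/s
τ = P_out/ω = 4563/181.7 = 25.1 N·m

25.1 N·m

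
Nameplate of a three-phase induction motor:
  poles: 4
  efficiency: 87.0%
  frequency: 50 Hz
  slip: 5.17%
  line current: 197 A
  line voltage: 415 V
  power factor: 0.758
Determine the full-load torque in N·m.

627 N·m

P_in = √3·V·I·cosφ = 1.732 × 415 × 197 × 0.758 = 107333 W
P_out = η·P_in = 0.87 × 107333 = 93380 W
n_s = 120×50/4 = 1500 rpm; n = 1500×(1−0.0517) = 1422 rpm
ω = 2π×1422/60 = 148.9 rad/s
τ = P_out/ω = 93380/148.9 = 627 N·m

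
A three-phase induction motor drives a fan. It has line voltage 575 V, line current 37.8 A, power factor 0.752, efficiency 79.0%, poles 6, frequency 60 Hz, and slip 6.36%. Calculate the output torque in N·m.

190 N·m

P_in = √3·V·I·cosφ = 1.732 × 575 × 37.8 × 0.752 = 28309 W
P_out = η·P_in = 0.79 × 28309 = 22364 W
n_s = 120×60/6 = 1200 rpm; n = 1200×(1−0.0636) = 1124 rpm
ω = 2π×1124/60 = 117.7 rad/s
τ = P_out/ω = 22364/117.7 = 190 N·m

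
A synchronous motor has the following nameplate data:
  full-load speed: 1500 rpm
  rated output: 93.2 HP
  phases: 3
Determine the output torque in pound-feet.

326 lb·ft

P_out = 93.2 × 746 = 69527 W
ω = 2π × 1500/60 = 157.1 rad/s
τ = P_out/ω = 69527/157.1 = 442.6 N·m
In lb·ft: 442.6/1.356 = 326 lb·ft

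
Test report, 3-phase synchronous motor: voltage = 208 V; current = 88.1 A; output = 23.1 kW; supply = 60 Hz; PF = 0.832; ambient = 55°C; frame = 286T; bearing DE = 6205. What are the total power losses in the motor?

P_in = √3·V·I·cosφ = 1.732×208×88.1×0.832 = 26406 W
P_out = 23100 W
Losses = P_in − P_out = 26406 − 23100 = 3306 W

3.31 kW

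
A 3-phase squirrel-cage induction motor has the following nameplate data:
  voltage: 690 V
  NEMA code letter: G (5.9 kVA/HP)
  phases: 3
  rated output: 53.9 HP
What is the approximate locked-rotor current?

S_LR = 5.9 × 53.9 = 318.01 kVA
I_LR = S_LR/(√3·V_L) = 318010/(1.732×690) = 266 A

266 A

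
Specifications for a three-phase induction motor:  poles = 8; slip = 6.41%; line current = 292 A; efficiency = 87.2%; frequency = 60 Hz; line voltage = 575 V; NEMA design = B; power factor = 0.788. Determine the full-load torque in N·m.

P_in = √3·V·I·cosφ = 1.732 × 575 × 292 × 0.788 = 229153 W
P_out = η·P_in = 0.872 × 229153 = 199821 W
n_s = 120×60/8 = 900 rpm; n = 900×(1−0.0641) = 842 rpm
ω = 2π×842/60 = 88.17 rad/s
τ = P_out/ω = 199821/88.17 = 2270 N·m

2270 N·m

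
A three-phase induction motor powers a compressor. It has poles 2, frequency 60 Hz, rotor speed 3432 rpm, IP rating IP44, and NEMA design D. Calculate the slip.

4.7 %

n_s = 120f/p = 120×60/2 = 3600 rpm
s = (n_s − n)/n_s = (3600 − 3432)/3600 = 0.0467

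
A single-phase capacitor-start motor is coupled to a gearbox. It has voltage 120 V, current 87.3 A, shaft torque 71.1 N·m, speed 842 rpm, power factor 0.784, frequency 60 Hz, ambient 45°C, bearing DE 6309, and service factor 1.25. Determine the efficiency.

76.3 %

ω = 2π × 842/60 = 88.17 rad/s; P_out = τω = 71.1 × 88.17 = 6269 W
P_in = V·I·cosφ = 120 × 87.3 × 0.784 = 8213 W
η = P_out / P_in = 6269 / 8213 = 0.763 = 76.3%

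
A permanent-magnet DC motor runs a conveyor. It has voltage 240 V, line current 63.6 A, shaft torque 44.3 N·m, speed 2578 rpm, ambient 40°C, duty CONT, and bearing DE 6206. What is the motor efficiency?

ω = 2π × 2578/60 = 270 rad/s; P_out = τω = 44.3 × 270 = 11961 W
P_in = V·I = 240 × 63.6 = 15264 W
η = P_out / P_in = 11961 / 15264 = 0.784 = 78.4%

78.4 %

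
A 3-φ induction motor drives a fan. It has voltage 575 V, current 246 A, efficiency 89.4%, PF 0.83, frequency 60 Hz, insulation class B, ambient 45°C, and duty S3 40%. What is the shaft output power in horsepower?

P_in = √3·V·I·cosφ = 1.732 × 575 × 246 × 0.83 = 203343 W
P_out = η·P_in = 0.894 × 203343 = 181789 W
= 181789/746 = 244 HP

244 HP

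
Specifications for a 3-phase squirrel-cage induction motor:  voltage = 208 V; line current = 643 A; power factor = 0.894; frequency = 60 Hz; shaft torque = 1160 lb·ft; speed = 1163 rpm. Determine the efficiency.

92.5 %

τ = 1160 lb·ft × 1.356 = 1573 N·m
ω = 2π × 1163/60 = 121.8 rad/s; P_out = τω = 1573 × 121.8 = 191591 W
P_in = √3·V_L·I_L·cosφ = 1.732 × 208 × 643 × 0.894 = 207090 W
η = P_out / P_in = 191591 / 207090 = 0.925 = 92.5%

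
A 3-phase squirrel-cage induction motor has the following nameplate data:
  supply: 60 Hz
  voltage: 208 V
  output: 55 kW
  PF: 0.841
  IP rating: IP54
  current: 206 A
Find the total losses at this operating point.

P_in = √3·V·I·cosφ = 1.732×208×206×0.841 = 62413 W
P_out = 55000 W
Losses = P_in − P_out = 62413 − 55000 = 7413 W

7410 W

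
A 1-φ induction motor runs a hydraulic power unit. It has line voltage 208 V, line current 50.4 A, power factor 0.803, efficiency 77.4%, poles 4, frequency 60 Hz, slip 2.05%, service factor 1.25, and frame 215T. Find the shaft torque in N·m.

35.3 N·m

P_in = V·I·cosφ = 208 × 50.4 × 0.803 = 8418 W
P_out = η·P_in = 0.774 × 8418 = 6516 W
n_s = 120×60/4 = 1800 rpm; n = 1800×(1−0.0205) = 1763 rpm
ω = 2π×1763/60 = 184.6 rad/s
τ = P_out/ω = 6516/184.6 = 35.3 N·m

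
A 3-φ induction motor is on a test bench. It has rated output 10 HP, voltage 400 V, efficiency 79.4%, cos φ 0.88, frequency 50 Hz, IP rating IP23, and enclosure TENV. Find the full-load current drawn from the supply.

P_out = 10 × 746 = 7460 W
P_in = P_out / η = 7460 / 0.794 = 9395 W
I_L = P_in / (√3·V_L·cosφ) = 9395 / (1.732 × 400 × 0.88) = 15.4 A

15.4 A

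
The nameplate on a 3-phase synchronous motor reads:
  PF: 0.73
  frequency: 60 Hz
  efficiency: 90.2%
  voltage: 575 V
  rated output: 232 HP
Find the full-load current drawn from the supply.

264 A

P_out = 232 × 746 = 173072 W
P_in = P_out / η = 173072 / 0.902 = 191876 W
I_L = P_in / (√3·V_L·cosφ) = 191876 / (1.732 × 575 × 0.73) = 264 A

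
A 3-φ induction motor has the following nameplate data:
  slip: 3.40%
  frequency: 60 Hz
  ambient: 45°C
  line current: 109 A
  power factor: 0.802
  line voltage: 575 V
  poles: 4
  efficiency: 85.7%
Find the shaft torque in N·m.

410 N·m

P_in = √3·V·I·cosφ = 1.732 × 575 × 109 × 0.802 = 87060 W
P_out = η·P_in = 0.857 × 87060 = 74610 W
n_s = 120×60/4 = 1800 rpm; n = 1800×(1−0.034) = 1739 rpm
ω = 2π×1739/60 = 182.1 rad/s
τ = P_out/ω = 74610/182.1 = 410 N·m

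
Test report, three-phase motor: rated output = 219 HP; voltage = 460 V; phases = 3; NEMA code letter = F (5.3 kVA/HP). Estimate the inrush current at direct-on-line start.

1460 A

S_LR = 5.3 × 219 = 1160.7 kVA
I_LR = S_LR/(√3·V_L) = 1160700/(1.732×460) = 1460 A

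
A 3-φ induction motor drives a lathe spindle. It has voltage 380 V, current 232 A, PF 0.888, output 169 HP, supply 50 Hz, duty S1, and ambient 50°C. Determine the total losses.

P_in = √3·V·I·cosφ = 1.732×380×232×0.888 = 135591 W
P_out = 169×746 = 126074 W
Losses = P_in − P_out = 135591 − 126074 = 9517 W

9520 W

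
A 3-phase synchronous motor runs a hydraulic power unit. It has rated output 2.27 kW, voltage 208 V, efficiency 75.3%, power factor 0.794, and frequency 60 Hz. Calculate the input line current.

10.5 A

P_out = 2.27 kW = 2270 W
P_in = P_out / η = 2270 / 0.753 = 3015 W
I_L = P_in / (√3·V_L·cosφ) = 3015 / (1.732 × 208 × 0.794) = 10.5 A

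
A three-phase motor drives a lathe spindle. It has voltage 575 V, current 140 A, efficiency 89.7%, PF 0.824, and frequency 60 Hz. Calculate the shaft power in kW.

103 kW

P_in = √3·V·I·cosφ = 1.732 × 575 × 140 × 0.824 = 114887 W
P_out = η·P_in = 0.897 × 114887 = 103054 W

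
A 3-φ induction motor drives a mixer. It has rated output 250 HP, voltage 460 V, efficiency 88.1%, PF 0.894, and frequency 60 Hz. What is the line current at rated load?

P_out = 250 × 746 = 186500 W
P_in = P_out / η = 186500 / 0.881 = 211691 W
I_L = P_in / (√3·V_L·cosφ) = 211691 / (1.732 × 460 × 0.894) = 297 A

297 A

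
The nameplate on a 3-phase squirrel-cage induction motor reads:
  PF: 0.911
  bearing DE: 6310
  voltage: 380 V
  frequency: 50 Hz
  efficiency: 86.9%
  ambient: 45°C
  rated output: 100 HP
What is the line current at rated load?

143 A

P_out = 100 × 746 = 74600 W
P_in = P_out / η = 74600 / 0.869 = 85846 W
I_L = P_in / (√3·V_L·cosφ) = 85846 / (1.732 × 380 × 0.911) = 143 A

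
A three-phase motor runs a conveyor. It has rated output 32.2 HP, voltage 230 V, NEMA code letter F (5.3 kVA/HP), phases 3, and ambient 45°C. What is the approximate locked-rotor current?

428 A

S_LR = 5.3 × 32.2 = 170.66 kVA
I_LR = S_LR/(√3·V_L) = 170660/(1.732×230) = 428 A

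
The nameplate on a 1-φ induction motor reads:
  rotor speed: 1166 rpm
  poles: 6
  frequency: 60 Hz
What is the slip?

n_s = 120f/p = 120×60/6 = 1200 rpm
s = (n_s − n)/n_s = (1200 − 1166)/1200 = 0.0283

2.8 %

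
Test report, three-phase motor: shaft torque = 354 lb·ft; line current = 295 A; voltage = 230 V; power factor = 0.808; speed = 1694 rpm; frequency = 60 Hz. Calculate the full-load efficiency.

89.7 %

τ = 354 lb·ft × 1.356 = 480 N·m
ω = 2π × 1694/60 = 177.4 rad/s; P_out = τω = 480 × 177.4 = 85152 W
P_in = √3·V_L·I_L·cosφ = 1.732 × 230 × 295 × 0.808 = 94953 W
η = P_out / P_in = 85152 / 94953 = 0.897 = 89.7%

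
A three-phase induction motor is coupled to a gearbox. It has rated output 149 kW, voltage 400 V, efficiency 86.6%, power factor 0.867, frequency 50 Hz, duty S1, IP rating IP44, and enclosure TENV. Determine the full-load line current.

P_out = 149 kW = 149000 W
P_in = P_out / η = 149000 / 0.866 = 172055 W
I_L = P_in / (√3·V_L·cosφ) = 172055 / (1.732 × 400 × 0.867) = 286 A

286 A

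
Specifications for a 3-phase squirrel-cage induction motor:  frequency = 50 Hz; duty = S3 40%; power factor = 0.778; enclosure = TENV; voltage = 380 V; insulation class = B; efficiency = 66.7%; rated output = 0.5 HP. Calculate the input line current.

1.09 A

P_out = 0.5 × 746 = 373 W
P_in = P_out / η = 373 / 0.667 = 559 W
I_L = P_in / (√3·V_L·cosφ) = 559 / (1.732 × 380 × 0.778) = 1.09 A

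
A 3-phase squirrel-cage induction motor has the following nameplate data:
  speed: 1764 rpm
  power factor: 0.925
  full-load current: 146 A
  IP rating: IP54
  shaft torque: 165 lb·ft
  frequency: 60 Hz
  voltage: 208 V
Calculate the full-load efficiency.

84.9 %

τ = 165 lb·ft × 1.356 = 223.7 N·m
ω = 2π × 1764/60 = 184.7 rad/s; P_out = τω = 223.7 × 184.7 = 41317 W
P_in = √3·V_L·I_L·cosφ = 1.732 × 208 × 146 × 0.925 = 48653 W
η = P_out / P_in = 41317 / 48653 = 0.849 = 84.9%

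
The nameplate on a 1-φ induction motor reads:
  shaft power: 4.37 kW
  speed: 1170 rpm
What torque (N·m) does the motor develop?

35.7 N·m

ω = 2π × 1170/60 = 122.5 rad/s
τ = P/ω = 4370/122.5 = 35.7 N·m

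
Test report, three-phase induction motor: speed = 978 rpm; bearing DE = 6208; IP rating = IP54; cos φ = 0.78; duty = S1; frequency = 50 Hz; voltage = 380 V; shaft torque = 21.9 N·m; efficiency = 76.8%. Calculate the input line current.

5.69 A

ω = 2π×978/60 = 102.4 rad/s; P_out = τω = 21.9 × 102.4 = 2243 W
P_in = P_out / η = 2243 / 0.768 = 2921 W
I_L = P_in / (√3·V_L·cosφ) = 2921 / (1.732 × 380 × 0.78) = 5.69 A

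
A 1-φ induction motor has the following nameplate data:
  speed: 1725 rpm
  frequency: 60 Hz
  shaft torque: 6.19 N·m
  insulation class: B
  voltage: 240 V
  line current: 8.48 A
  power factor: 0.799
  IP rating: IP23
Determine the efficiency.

68.8 %

ω = 2π × 1725/60 = 180.6 rad/s; P_out = τω = 6.19 × 180.6 = 1118 W
P_in = V·I·cosφ = 240 × 8.48 × 0.799 = 1626 W
η = P_out / P_in = 1118 / 1626 = 0.688 = 68.8%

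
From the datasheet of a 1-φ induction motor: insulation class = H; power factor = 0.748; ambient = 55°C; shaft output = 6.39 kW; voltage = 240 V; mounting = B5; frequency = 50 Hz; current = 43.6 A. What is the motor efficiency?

P_out = 6.39 kW = 6390 W
P_in = V·I·cosφ = 240 × 43.6 × 0.748 = 7827 W
η = P_out / P_in = 6390 / 7827 = 0.816 = 81.6%

81.6 %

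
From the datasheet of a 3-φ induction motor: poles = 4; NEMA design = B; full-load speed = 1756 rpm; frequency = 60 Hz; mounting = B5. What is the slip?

2.4 %

n_s = 120f/p = 120×60/4 = 1800 rpm
s = (n_s − n)/n_s = (1800 − 1756)/1800 = 0.0244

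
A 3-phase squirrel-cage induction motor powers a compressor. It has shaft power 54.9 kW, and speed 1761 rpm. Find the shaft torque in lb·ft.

220 lb·ft

ω = 2π × 1761/60 = 184.4 rad/s
τ = P/ω = 54900/184.4 = 297.7 N·m
In lb·ft: 297.7/1.356 = 220 lb·ft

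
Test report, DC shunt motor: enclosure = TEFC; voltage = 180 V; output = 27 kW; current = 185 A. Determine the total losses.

6.3 kW

P_in = V·I = 180×185 = 33300 W
P_out = 27000 W
Losses = P_in − P_out = 33300 − 27000 = 6300 W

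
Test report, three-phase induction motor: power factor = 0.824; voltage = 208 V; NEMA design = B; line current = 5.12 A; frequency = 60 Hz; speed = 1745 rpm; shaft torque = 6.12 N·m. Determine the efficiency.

ω = 2π × 1745/60 = 182.7 rad/s; P_out = τω = 6.12 × 182.7 = 1118 W
P_in = √3·V_L·I_L·cosφ = 1.732 × 208 × 5.12 × 0.824 = 1520 W
η = P_out / P_in = 1118 / 1520 = 0.736 = 73.6%

73.6 %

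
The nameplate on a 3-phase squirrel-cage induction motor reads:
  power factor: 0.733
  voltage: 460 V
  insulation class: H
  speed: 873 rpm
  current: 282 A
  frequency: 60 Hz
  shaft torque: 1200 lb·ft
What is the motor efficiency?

90.3 %

τ = 1200 lb·ft × 1.356 = 1627 N·m
ω = 2π × 873/60 = 91.42 rad/s; P_out = τω = 1627 × 91.42 = 148740 W
P_in = √3·V_L·I_L·cosφ = 1.732 × 460 × 282 × 0.733 = 164687 W
η = P_out / P_in = 148740 / 164687 = 0.903 = 90.3%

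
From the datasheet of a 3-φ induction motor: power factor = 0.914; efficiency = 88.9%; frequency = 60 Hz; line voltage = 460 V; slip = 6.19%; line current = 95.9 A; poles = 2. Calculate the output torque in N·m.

P_in = √3·V·I·cosφ = 1.732 × 460 × 95.9 × 0.914 = 69835 W
P_out = η·P_in = 0.889 × 69835 = 62083 W
n_s = 120×60/2 = 3600 rpm; n = 3600×(1−0.0619) = 3377 rpm
ω = 2π×3377/60 = 353.6 rad/s
τ = P_out/ω = 62083/353.6 = 176 N·m

176 N·m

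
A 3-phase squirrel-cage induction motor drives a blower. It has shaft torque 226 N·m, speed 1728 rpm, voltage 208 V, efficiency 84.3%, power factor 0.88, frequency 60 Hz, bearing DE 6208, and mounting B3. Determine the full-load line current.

ω = 2π×1728/60 = 181 rad/s; P_out = τω = 226 × 181 = 40906 W
P_in = P_out / η = 40906 / 0.843 = 48524 W
I_L = P_in / (√3·V_L·cosφ) = 48524 / (1.732 × 208 × 0.88) = 153 A

153 A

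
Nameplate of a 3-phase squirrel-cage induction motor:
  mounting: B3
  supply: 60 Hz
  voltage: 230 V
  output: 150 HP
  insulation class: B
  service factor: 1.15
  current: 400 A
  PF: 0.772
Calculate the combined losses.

11100 W

P_in = √3·V·I·cosφ = 1.732×230×400×0.772 = 123014 W
P_out = 150×746 = 111900 W
Losses = P_in − P_out = 123014 − 111900 = 11114 W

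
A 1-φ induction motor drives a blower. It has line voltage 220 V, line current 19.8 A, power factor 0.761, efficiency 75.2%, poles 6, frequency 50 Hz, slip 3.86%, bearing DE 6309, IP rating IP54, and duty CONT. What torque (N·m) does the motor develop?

24.8 N·m

P_in = V·I·cosφ = 220 × 19.8 × 0.761 = 3315 W
P_out = η·P_in = 0.752 × 3315 = 2493 W
n_s = 120×50/6 = 1000 rpm; n = 1000×(1−0.0386) = 961 rpm
ω = 2π×961/60 = 100.6 rad/s
τ = P_out/ω = 2493/100.6 = 24.8 N·m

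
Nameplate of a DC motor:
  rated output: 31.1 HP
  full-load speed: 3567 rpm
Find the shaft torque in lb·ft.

45.8 lb·ft

P_out = 31.1 × 746 = 23201 W
ω = 2π × 3567/60 = 373.5 rad/s
τ = P_out/ω = 23201/373.5 = 62.12 N·m
In lb·ft: 62.12/1.356 = 45.8 lb·ft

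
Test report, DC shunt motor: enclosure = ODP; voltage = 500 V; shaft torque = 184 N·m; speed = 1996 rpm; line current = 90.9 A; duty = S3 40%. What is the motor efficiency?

ω = 2π × 1996/60 = 209 rad/s; P_out = τω = 184 × 209 = 38456 W
P_in = V·I = 500 × 90.9 = 45450 W
η = P_out / P_in = 38456 / 45450 = 0.846 = 84.6%

84.6 %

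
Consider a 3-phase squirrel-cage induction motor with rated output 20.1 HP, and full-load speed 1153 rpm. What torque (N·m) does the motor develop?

P_out = 20.1 × 746 = 14995 W
ω = 2π × 1153/60 = 120.7 rad/s
τ = P_out/ω = 14995/120.7 = 124 N·m

124 N·m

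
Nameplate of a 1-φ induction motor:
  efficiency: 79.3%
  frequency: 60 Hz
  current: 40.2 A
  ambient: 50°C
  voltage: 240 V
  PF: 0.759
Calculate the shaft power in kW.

P_in = V·I·cosφ = 240 × 40.2 × 0.759 = 7323 W
P_out = η·P_in = 0.793 × 7323 = 5807 W

5.81 kW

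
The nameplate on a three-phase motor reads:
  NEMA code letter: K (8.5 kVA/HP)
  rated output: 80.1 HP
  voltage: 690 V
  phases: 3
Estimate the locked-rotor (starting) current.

S_LR = 8.5 × 80.1 = 680.85 kVA
I_LR = S_LR/(√3·V_L) = 680850/(1.732×690) = 570 A

570 A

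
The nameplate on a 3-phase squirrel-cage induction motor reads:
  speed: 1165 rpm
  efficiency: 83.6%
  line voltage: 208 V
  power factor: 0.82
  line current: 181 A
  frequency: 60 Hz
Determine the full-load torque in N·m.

P_in = √3·V·I·cosφ = 1.732 × 208 × 181 × 0.82 = 53469 W
P_out = η·P_in = 0.836 × 53469 = 44700 W
n = 1165 rpm
ω = 2π×1165/60 = 122 rad/s
τ = P_out/ω = 44700/122 = 366 N·m

366 N·m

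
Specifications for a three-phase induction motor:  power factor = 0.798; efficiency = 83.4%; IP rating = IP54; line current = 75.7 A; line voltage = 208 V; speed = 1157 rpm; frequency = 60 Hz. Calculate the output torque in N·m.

150 N·m

P_in = √3·V·I·cosφ = 1.732 × 208 × 75.7 × 0.798 = 21763 W
P_out = η·P_in = 0.834 × 21763 = 18150 W
n = 1157 rpm
ω = 2π×1157/60 = 121.2 rad/s
τ = P_out/ω = 18150/121.2 = 150 N·m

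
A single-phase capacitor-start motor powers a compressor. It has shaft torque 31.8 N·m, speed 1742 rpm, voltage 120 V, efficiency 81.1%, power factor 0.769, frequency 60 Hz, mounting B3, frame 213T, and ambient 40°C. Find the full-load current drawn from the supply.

ω = 2π×1742/60 = 182.4 rad/s; P_out = τω = 31.8 × 182.4 = 5800 W
P_in = P_out / η = 5800 / 0.811 = 7152 W
I = P_in / (V·cosφ) = 7152 / (120 × 0.769) = 77.5 A

77.5 A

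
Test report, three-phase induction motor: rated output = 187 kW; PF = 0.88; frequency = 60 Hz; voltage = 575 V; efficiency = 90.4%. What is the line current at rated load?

P_out = 187 kW = 187000 W
P_in = P_out / η = 187000 / 0.904 = 206858 W
I_L = P_in / (√3·V_L·cosφ) = 206858 / (1.732 × 575 × 0.88) = 236 A

236 A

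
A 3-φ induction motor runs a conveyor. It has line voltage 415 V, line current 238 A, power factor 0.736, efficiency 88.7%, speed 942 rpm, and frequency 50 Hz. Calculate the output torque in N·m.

1130 N·m

P_in = √3·V·I·cosφ = 1.732 × 415 × 238 × 0.736 = 125907 W
P_out = η·P_in = 0.887 × 125907 = 111680 W
n = 942 rpm
ω = 2π×942/60 = 98.65 rad/s
τ = P_out/ω = 111680/98.65 = 1130 N·m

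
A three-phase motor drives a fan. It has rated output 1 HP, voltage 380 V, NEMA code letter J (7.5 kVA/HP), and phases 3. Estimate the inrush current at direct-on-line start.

S_LR = 7.5 × 1 = 7.5 kVA
I_LR = S_LR/(√3·V_L) = 7500/(1.732×380) = 11.4 A

11.4 A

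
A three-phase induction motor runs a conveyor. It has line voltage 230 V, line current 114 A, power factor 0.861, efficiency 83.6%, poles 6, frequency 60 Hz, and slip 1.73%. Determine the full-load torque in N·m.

265 N·m

P_in = √3·V·I·cosφ = 1.732 × 230 × 114 × 0.861 = 39101 W
P_out = η·P_in = 0.836 × 39101 = 32688 W
n_s = 120×60/6 = 1200 rpm; n = 1200×(1−0.0173) = 1179 rpm
ω = 2π×1179/60 = 123.5 rad/s
τ = P_out/ω = 32688/123.5 = 265 N·m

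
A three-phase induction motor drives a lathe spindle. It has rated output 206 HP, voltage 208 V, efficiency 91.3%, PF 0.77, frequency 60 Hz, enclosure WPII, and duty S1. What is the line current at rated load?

607 A

P_out = 206 × 746 = 153676 W
P_in = P_out / η = 153676 / 0.913 = 168320 W
I_L = P_in / (√3·V_L·cosφ) = 168320 / (1.732 × 208 × 0.77) = 607 A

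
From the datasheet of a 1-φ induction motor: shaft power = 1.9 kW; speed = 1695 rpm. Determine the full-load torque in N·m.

ω = 2π × 1695/60 = 177.5 rad/s
τ = P/ω = 1900/177.5 = 10.7 N·m

10.7 N·m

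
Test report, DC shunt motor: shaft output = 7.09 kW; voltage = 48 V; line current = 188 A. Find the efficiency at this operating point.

P_out = 7.09 kW = 7090 W
P_in = V·I = 48 × 188 = 9024 W
η = P_out / P_in = 7090 / 9024 = 0.786 = 78.6%

78.6 %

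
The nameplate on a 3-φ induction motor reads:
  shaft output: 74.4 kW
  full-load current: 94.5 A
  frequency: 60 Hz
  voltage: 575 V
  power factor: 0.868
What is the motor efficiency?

P_out = 74.4 kW = 74400 W
P_in = √3·V_L·I_L·cosφ = 1.732 × 575 × 94.5 × 0.868 = 81690 W
η = P_out / P_in = 74400 / 81690 = 0.911 = 91.1%

91.1 %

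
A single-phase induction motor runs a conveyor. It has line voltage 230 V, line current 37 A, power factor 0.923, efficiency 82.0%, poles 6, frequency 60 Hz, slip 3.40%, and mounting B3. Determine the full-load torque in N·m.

P_in = V·I·cosφ = 230 × 37 × 0.923 = 7855 W
P_out = η·P_in = 0.82 × 7855 = 6441 W
n_s = 120×60/6 = 1200 rpm; n = 1200×(1−0.034) = 1159 rpm
ω = 2π×1159/60 = 121.4 rad/s
τ = P_out/ω = 6441/121.4 = 53.1 N·m

53.1 N·m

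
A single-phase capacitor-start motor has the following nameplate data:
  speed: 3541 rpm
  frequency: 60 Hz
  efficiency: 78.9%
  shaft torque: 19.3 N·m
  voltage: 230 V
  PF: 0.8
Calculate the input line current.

49.3 A

ω = 2π×3541/60 = 370.8 rad/s; P_out = τω = 19.3 × 370.8 = 7156 W
P_in = P_out / η = 7156 / 0.789 = 9070 W
I = P_in / (V·cosφ) = 9070 / (230 × 0.8) = 49.3 A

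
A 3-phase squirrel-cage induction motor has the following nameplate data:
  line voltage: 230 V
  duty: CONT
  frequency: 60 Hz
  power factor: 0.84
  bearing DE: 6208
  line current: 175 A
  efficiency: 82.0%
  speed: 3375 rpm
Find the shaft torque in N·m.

P_in = √3·V·I·cosφ = 1.732 × 230 × 175 × 0.84 = 58559 W
P_out = η·P_in = 0.82 × 58559 = 48018 W
n = 3375 rpm
ω = 2π×3375/60 = 353.4 rad/s
τ = P_out/ω = 48018/353.4 = 136 N·m

136 N·m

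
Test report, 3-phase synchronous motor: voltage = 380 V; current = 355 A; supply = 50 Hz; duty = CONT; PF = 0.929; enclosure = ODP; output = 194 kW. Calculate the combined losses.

23100 W

P_in = √3·V·I·cosφ = 1.732×380×355×0.929 = 217058 W
P_out = 194000 W
Losses = P_in − P_out = 217058 − 194000 = 23058 W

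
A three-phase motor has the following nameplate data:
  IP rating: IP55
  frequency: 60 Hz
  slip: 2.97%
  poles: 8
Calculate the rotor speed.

n_s = 120f/p = 120×60/8 = 900 rpm
n = n_s(1 − s) = 900 × (1 − 0.0297) = 873 rpm

873 rpm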